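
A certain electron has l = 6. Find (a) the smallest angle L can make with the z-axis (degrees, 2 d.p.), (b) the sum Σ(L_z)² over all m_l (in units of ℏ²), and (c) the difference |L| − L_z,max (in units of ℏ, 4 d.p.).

cos θ_min = 6/√42, so θ_min ≈ 22.21°.
Σ m_l² = 182, so Σ(L_z)² = 182 ℏ².
|L| − L_z,max = (√42 − 6)ℏ ≈ 0.4807ℏ.

θ_min ≈ 22.21°; Σ(L_z)² = 182 ℏ²; |L|−L_z,max ≈ 0.4807ℏ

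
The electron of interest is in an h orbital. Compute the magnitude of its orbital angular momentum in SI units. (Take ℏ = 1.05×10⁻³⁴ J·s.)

|L| = 5.75×10⁻³⁴ J·s

For an h orbital, l = 5.
|L| = ℏ√(l(l+1)) = ℏ√(5·6) = √30 ℏ
Numerically, |L| = 5.477 × (1.05×10⁻³⁴ J·s) = 5.75×10⁻³⁴ J·s.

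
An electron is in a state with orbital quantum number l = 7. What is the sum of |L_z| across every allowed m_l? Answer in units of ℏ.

Σ|L_z| = 56 ℏ

m_l ∈ {-7, -6, -5, -4, -3, -2, -1, 0, 1, 2, 3, 4, 5, 6, 7}.
Σ|m_l| = 2·7(7+1)/2 = 56.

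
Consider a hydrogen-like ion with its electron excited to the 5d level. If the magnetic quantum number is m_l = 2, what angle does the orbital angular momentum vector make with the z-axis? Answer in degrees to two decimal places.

θ ≈ 35.26°

The 5d level has l = 2.
|L|² = l(l+1)ℏ² = 6ℏ², so |L| = √6 ℏ.
L_z = m_l ℏ = 2ℏ.
cos θ = L_z/|L| = 2/√6, so θ ≈ 35.26°.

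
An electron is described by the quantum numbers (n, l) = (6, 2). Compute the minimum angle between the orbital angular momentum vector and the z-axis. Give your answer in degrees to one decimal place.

|L|² = l(l+1)ℏ² = 6ℏ², so |L| = √6 ℏ.
The smallest angle corresponds to the largest L_z, i.e. m_l = l = 2, giving L_z = 2ℏ.
cos θ_min = 2/√6, so θ_min ≈ 35.3°.

θ_min ≈ 35.3°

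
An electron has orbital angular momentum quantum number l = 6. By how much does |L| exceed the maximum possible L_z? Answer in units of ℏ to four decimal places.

|L| − L_z,max ≈ 0.4807ℏ

|L| = √42 ℏ ≈ 6.4807ℏ, while L_z,max = lℏ = 6ℏ.
The difference is (√42 − 6)ℏ ≈ 0.4807ℏ.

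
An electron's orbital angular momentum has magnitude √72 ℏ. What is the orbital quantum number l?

Since |L|² = l(l+1)ℏ², l(l+1) = 72.
Solving: l = 8.

l = 8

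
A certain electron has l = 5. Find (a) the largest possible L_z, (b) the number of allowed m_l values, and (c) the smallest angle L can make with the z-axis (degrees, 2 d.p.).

L_z,max = lℏ = 5ℏ.
There are 2l+1 = 11 values of m_l.
cos θ_min = 5/√30, so θ_min ≈ 24.09°.

L_z,max = 5ℏ; 11 values; θ_min ≈ 24.09°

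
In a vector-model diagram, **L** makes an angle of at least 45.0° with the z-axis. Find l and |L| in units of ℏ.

At minimum angle, m_l = l, so cos θ = l/√(l(l+1)); cos²θ = l/(l+1) = 0.5000.
Thus l = 0.5000/(1 − 0.5000) ≈ 1.
Then |L| = ℏ√(1·2) = √2 ℏ.

l = 1, |L| = √2 ℏ ≈ 1.414ℏ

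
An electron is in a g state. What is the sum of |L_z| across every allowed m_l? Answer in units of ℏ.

Σ|L_z| = 20 ℏ

For a g orbital, l = 4.
The allowed m_l values are -4, -3, -2, -1, 0, 1, 2, 3, 4.
Σ|m_l| = 2(1+2+…+4) = 20.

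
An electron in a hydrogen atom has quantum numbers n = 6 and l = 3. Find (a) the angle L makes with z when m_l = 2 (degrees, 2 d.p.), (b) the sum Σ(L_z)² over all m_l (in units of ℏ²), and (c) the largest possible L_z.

θ(m_l=2) ≈ 54.74°; Σ(L_z)² = 28 ℏ²; L_z,max = 3ℏ

For m_l = 2: cos θ = 2/√12, θ ≈ 54.74°.
Σ m_l² = 28, so Σ(L_z)² = 28 ℏ².
L_z,max = lℏ = 3ℏ.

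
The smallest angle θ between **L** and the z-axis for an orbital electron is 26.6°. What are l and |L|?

cos θ_min = l/√(l(l+1)) = √(l/(l+1)), so l/(l+1) = cos²(26.6°) = 0.7995.
Thus l = 0.7995/(1 − 0.7995) ≈ 4.
Then |L| = ℏ√(4·5) = 2√5 ℏ.

l = 4, |L| = 2√5 ℏ ≈ 4.472ℏ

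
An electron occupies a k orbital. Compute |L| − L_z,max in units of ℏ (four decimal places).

For a k orbital, l = 7.
|L| = 2√14 ℏ ≈ 7.4833ℏ, while L_z,max = lℏ = 7ℏ.
The difference is (2√14 − 7)ℏ ≈ 0.4833ℏ.

|L| − L_z,max ≈ 0.4833ℏ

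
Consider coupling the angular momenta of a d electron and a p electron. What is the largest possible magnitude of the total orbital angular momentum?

|L_tot|_max = 2√3 ℏ ≈ 3.464ℏ

L runs from |2 − 1| = 1 to 2 + 1 = 3.
L ∈ {1, 2, 3}.
The largest magnitude corresponds to L = 3: |L_tot| = ℏ√(3·4) = 2√3 ℏ.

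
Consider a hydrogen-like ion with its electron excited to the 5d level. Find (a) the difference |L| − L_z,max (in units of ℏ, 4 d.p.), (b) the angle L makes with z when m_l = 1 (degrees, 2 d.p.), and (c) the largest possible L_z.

The 5d level has l = 2.
|L| − L_z,max = (√6 − 2)ℏ ≈ 0.4495ℏ.
For m_l = 1: cos θ = 1/√6, θ ≈ 65.91°.
L_z,max = lℏ = 2ℏ.

|L|−L_z,max ≈ 0.4495ℏ; θ(m_l=1) ≈ 65.91°; L_z,max = 2ℏ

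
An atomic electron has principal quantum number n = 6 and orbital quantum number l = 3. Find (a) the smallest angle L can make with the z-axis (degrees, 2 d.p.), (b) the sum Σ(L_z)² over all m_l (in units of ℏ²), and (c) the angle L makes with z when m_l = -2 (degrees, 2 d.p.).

cos θ_min = 3/√12, so θ_min ≈ 30.00°.
Σ m_l² = 28, so Σ(L_z)² = 28 ℏ².
For m_l = -2: cos θ = -2/√12, θ ≈ 125.26°.

θ_min ≈ 30.00°; Σ(L_z)² = 28 ℏ²; θ(m_l=-2) ≈ 125.26°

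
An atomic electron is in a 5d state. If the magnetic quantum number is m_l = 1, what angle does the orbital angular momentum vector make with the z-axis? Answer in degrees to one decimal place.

5d means n = 5, l = 2.
|L| = ℏ√(l(l+1)) = √6 ℏ.
L_z = m_l ℏ = 1ℏ.
cos θ = L_z/|L| = 1/√6, so θ ≈ 65.9°.

θ ≈ 65.9°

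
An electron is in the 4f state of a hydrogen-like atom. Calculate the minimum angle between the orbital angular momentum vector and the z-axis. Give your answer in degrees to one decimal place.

For 4f, l = 3.
|L|² = l(l+1)ℏ² = 12ℏ², so |L| = 2√3 ℏ.
The smallest angle corresponds to the largest L_z, i.e. m_l = l = 3, giving L_z = 3ℏ.
cos θ_min = 3/√12, so θ_min ≈ 30.0°.

θ_min ≈ 30.0°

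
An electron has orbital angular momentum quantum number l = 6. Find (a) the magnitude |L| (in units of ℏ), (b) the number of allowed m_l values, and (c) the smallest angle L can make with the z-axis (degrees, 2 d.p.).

|L| = ℏ√(6·7) = √42 ℏ ≈ 6.481ℏ.
There are 2l+1 = 13 values of m_l.
cos θ_min = 6/√42, so θ_min ≈ 22.21°.

|L| = √42 ℏ ≈ 6.481ℏ; 13 values; θ_min ≈ 22.21°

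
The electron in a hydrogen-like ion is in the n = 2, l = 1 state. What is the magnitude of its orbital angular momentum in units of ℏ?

|L| = √2 ℏ ≈ 1.414ℏ

|L| = ℏ√(l(l+1)) = ℏ√(1·2) = √2 ℏ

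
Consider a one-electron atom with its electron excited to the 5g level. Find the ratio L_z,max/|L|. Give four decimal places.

L_z,max/|L| = 0.8944

The 5g level has l = 4.
|L| = 2√5 ℏ ≈ 4.4721ℏ, while L_z,max = lℏ = 4ℏ.
L_z,max/|L| = 4/√20 = 0.8944.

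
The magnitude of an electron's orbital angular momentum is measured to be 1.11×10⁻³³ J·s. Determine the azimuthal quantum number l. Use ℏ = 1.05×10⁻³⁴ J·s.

In units of ℏ, |L| ≈ 10.571.
l(l+1) ≈ 10.571² ≈ 111.76, so l = 10.

l = 10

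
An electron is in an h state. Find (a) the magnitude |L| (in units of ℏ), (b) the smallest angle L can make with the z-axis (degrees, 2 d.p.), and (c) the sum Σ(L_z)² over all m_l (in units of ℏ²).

|L| = √30 ℏ ≈ 5.477ℏ; θ_min ≈ 24.09°; Σ(L_z)² = 110 ℏ²

For an h orbital, l = 5.
|L| = ℏ√(5·6) = √30 ℏ ≈ 5.477ℏ.
cos θ_min = 5/√30, so θ_min ≈ 24.09°.
Σ m_l² = 110, so Σ(L_z)² = 110 ℏ².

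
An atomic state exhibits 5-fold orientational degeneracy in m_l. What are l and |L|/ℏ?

2l + 1 = 5 ⇒ l = 2.
Then |L| = √(l(l+1)) ℏ = √6 ℏ.

l = 2, |L| = √6 ℏ ≈ 2.449ℏ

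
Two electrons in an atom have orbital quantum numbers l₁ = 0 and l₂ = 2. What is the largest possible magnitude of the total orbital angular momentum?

|L_tot|_max = √6 ℏ ≈ 2.449ℏ

By the triangle rule, |l₁ − l₂| ≤ L ≤ l₁ + l₂.
Allowed values: L = 2.
The largest magnitude corresponds to L = 2: |L_tot| = ℏ√(2·3) = √6 ℏ.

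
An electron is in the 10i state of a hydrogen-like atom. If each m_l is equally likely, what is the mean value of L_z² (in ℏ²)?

⟨L_z²⟩ = 14 ℏ²

10i means n = 10, l = 6.
m_l runs from −6 to 6, i.e. {-6, -5, -4, -3, -2, -1, 0, 1, 2, 3, 4, 5, 6}.
Average of L_z² over 13 states: 182/13 ℏ² = 14 ℏ².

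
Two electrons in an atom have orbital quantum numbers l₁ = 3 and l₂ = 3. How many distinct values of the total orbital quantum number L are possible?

7

By the triangle rule, |l₁ − l₂| ≤ L ≤ l₁ + l₂.
Allowed values: L = 0, 1, 2, 3, 4, 5, 6.
That is 7 values.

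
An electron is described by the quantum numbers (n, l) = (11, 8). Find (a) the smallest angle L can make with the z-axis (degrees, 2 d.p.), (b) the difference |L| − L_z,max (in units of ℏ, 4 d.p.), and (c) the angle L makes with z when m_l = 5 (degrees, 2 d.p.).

cos θ_min = 8/√72, so θ_min ≈ 19.47°.
|L| − L_z,max = (6√2 − 8)ℏ ≈ 0.4853ℏ.
For m_l = 5: cos θ = 5/√72, θ ≈ 53.90°.

θ_min ≈ 19.47°; |L|−L_z,max ≈ 0.4853ℏ; θ(m_l=5) ≈ 53.90°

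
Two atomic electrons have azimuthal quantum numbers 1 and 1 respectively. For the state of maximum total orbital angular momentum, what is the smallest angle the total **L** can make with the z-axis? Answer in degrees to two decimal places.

L runs from |1 − 1| = 0 to 1 + 1 = 2.
L ∈ {0, 1, 2}.
The maximum is L = 2, with |L_tot| = ℏ√(2·3) = √6 ℏ.
The minimum angle with z is arccos(2/√6) ≈ 35.26°.

θ_min ≈ 35.26°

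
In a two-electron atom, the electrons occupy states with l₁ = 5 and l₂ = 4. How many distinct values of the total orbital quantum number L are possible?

The total orbital quantum number L ranges from |l₁ − l₂| to l₁ + l₂ in integer steps.
So L can be 1, 2, 3, 4, 5, 6, 7, 8, 9.
That is 9 values.

9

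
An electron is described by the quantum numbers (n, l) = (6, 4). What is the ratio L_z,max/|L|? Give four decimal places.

L_z,max/|L| = 0.8944

|L| = 2√5 ℏ ≈ 4.4721ℏ, while L_z,max = lℏ = 4ℏ.
L_z,max/|L| = 4/√20 = 0.8944.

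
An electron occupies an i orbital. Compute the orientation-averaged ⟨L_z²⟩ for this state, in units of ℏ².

⟨L_z²⟩ = 14 ℏ²

The letter i corresponds to l = 6.
m_l ∈ {-6, -5, -4, -3, -2, -1, 0, 1, 2, 3, 4, 5, 6}.
Average of L_z² over 13 states: 182/13 ℏ² = 14 ℏ².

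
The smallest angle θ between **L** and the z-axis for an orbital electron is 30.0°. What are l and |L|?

cos²θ_min = l/(l+1) = 0.7500.
Solving: l = 3.
Then |L| = ℏ√(3·4) = 2√3 ℏ.

l = 3, |L| = 2√3 ℏ ≈ 3.464ℏ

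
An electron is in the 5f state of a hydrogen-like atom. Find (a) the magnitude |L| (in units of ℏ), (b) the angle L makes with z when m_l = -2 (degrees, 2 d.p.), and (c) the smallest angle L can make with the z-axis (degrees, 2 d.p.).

For 5f, l = 3.
|L| = ℏ√(3·4) = 2√3 ℏ ≈ 3.464ℏ.
For m_l = -2: cos θ = -2/√12, θ ≈ 125.26°.
cos θ_min = 3/√12, so θ_min ≈ 30.00°.

|L| = 2√3 ℏ ≈ 3.464ℏ; θ(m_l=-2) ≈ 125.26°; θ_min ≈ 30.00°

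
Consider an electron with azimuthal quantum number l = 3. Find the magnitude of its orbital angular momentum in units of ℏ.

|L| = 2√3 ℏ ≈ 3.464ℏ

|L| = ℏ√(l(l+1)) = ℏ√(3·4) = 2√3 ℏ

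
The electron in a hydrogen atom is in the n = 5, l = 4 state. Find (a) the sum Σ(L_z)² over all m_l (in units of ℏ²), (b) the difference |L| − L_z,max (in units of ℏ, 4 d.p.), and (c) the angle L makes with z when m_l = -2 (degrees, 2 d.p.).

Σ(L_z)² = 60 ℏ²; |L|−L_z,max ≈ 0.4721ℏ; θ(m_l=-2) ≈ 116.57°

Σ m_l² = 60, so Σ(L_z)² = 60 ℏ².
|L| − L_z,max = (2√5 − 4)ℏ ≈ 0.4721ℏ.
For m_l = -2: cos θ = -2/√20, θ ≈ 116.57°.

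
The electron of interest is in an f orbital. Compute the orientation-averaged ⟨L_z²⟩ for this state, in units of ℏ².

⟨L_z²⟩ = 4 ℏ²

The letter f corresponds to l = 3.
m_l ∈ {-3, -2, -1, 0, 1, 2, 3}.
⟨L_z²⟩ = ℏ²·(Σ m_l²)/(2l+1) = ℏ²·28/7 = 4ℏ².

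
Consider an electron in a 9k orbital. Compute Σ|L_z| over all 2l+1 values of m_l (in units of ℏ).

Σ|L_z| = 56 ℏ

For 9k, l = 7.
m_l runs from −7 to 7, i.e. {-7, -6, -5, -4, -3, -2, -1, 0, 1, 2, 3, 4, 5, 6, 7}.
Σ|m_l| = l(l+1) = 56.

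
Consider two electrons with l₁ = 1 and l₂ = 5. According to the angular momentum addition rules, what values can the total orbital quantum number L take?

Angular momentum addition gives L = |l₁ − l₂|, …, l₁ + l₂.
L ∈ {4, 5, 6}.

L = 4, 5, 6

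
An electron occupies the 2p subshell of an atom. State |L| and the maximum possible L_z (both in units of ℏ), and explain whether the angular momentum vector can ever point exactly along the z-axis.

No: L_z,max = 1ℏ < |L| = √2 ℏ ≈ 1.414ℏ

The 2p subshell has l = 1.
|L| = √2 ℏ ≈ 1.4142ℏ, while L_z,max = lℏ = 1ℏ.
Since |L| > L_z,max, the vector can never point exactly along z; the closest it comes is θ_min = arccos(1/√2) ≈ 45.0°.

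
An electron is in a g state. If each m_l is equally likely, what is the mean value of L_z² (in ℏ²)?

The letter g corresponds to l = 4.
The allowed m_l values are -4, -3, -2, -1, 0, 1, 2, 3, 4.
⟨L_z²⟩ = ℏ²·(Σ m_l²)/(2l+1) = ℏ²·60/9 = 6.667ℏ².

⟨L_z²⟩ = 6.667 ℏ²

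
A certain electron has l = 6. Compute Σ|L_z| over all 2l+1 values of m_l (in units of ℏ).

Σ|L_z| = 42 ℏ

m_l ∈ {-6, -5, -4, -3, -2, -1, 0, 1, 2, 3, 4, 5, 6}.
Σ|m_l| = 2·6(6+1)/2 = 42.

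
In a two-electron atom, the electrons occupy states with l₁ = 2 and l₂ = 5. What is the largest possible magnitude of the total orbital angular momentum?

Angular momentum addition gives L = |l₁ − l₂|, …, l₁ + l₂.
So L can be 3, 4, 5, 6, 7.
The largest magnitude corresponds to L = 7: |L_tot| = ℏ√(7·8) = 2√14 ℏ.

|L_tot|_max = 2√14 ℏ ≈ 7.483ℏ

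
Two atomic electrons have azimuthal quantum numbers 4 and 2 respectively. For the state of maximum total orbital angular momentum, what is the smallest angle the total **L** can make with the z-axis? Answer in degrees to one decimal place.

The total orbital quantum number L ranges from |l₁ − l₂| to l₁ + l₂ in integer steps.
So L can be 2, 3, 4, 5, 6.
The maximum is L = 6, with |L_tot| = ℏ√(6·7) = √42 ℏ.
The minimum angle with z is arccos(6/√42) ≈ 22.2°.

θ_min ≈ 22.2°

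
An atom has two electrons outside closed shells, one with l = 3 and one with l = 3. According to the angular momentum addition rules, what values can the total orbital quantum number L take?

The total orbital quantum number L ranges from |l₁ − l₂| to l₁ + l₂ in integer steps.
Allowed values: L = 0, 1, 2, 3, 4, 5, 6.

L = 0, 1, 2, 3, 4, 5, 6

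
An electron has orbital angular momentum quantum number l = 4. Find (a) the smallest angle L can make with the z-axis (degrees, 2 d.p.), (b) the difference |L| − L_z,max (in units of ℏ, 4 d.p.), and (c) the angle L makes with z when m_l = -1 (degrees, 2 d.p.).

θ_min ≈ 26.57°; |L|−L_z,max ≈ 0.4721ℏ; θ(m_l=-1) ≈ 102.92°

cos θ_min = 4/√20, so θ_min ≈ 26.57°.
|L| − L_z,max = (2√5 − 4)ℏ ≈ 0.4721ℏ.
For m_l = -1: cos θ = -1/√20, θ ≈ 102.92°.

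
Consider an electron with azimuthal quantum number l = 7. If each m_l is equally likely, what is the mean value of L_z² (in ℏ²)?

⟨L_z²⟩ = 18.67 ℏ²

The allowed m_l values are -7, -6, -5, -4, -3, -2, -1, 0, 1, 2, 3, 4, 5, 6, 7.
⟨L_z²⟩ = ℏ²·l(l+1)/3 = 18.67ℏ².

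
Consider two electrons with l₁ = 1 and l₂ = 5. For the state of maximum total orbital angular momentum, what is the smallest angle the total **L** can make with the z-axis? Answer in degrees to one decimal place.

By the triangle rule, |l₁ − l₂| ≤ L ≤ l₁ + l₂.
Allowed values: L = 4, 5, 6.
The maximum is L = 6, with |L_tot| = ℏ√(6·7) = √42 ℏ.
The minimum angle with z is arccos(6/√42) ≈ 22.2°.

θ_min ≈ 22.2°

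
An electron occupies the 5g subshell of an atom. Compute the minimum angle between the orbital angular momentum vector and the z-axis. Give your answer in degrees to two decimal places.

For 5g, l = 4.
|L| = √(l(l+1)) ℏ = 2√5 ℏ.
The smallest angle corresponds to the largest L_z, i.e. m_l = l = 4, giving L_z = 4ℏ.
cos θ_min = 4/√20, so θ_min ≈ 26.57°.

θ_min ≈ 26.57°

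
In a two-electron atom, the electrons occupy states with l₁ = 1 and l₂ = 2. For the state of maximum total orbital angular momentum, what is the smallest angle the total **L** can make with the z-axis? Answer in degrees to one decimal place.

θ_min ≈ 30.0°

The total orbital quantum number L ranges from |l₁ − l₂| to l₁ + l₂ in integer steps.
So L can be 1, 2, 3.
The maximum is L = 3, with |L_tot| = ℏ√(3·4) = 2√3 ℏ.
The minimum angle with z is arccos(3/√12) ≈ 30.0°.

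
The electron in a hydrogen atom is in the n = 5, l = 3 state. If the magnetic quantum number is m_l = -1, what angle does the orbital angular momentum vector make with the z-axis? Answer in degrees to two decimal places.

θ ≈ 106.78°

|L| = √(l(l+1)) ℏ = 2√3 ℏ.
L_z = m_l ℏ = −1ℏ.
cos θ = L_z/|L| = -1/√12, so θ ≈ 106.78°.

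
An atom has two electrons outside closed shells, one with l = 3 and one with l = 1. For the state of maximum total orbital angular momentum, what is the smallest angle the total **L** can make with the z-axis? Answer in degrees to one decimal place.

θ_min ≈ 26.6°

By the triangle rule, |l₁ − l₂| ≤ L ≤ l₁ + l₂.
So L can be 2, 3, 4.
The maximum is L = 4, with |L_tot| = ℏ√(4·5) = 2√5 ℏ.
The minimum angle with z is arccos(4/√20) ≈ 26.6°.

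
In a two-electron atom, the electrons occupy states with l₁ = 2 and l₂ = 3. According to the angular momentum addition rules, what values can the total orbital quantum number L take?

Angular momentum addition gives L = |l₁ − l₂|, …, l₁ + l₂.
Allowed values: L = 1, 2, 3, 4, 5.

L = 1, 2, 3, 4, 5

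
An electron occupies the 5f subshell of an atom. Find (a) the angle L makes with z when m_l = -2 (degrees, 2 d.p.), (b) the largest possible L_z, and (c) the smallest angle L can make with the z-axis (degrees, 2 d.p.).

The 5f subshell has l = 3.
For m_l = -2: cos θ = -2/√12, θ ≈ 125.26°.
L_z,max = lℏ = 3ℏ.
cos θ_min = 3/√12, so θ_min ≈ 30.00°.

θ(m_l=-2) ≈ 125.26°; L_z,max = 3ℏ; θ_min ≈ 30.00°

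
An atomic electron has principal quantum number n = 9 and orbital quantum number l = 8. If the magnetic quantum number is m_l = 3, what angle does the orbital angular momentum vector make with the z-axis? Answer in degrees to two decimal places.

θ ≈ 69.30°

|L|² = l(l+1)ℏ² = 72ℏ², so |L| = 6√2 ℏ.
L_z = m_l ℏ = 3ℏ.
cos θ = L_z/|L| = 3/√72, so θ ≈ 69.30°.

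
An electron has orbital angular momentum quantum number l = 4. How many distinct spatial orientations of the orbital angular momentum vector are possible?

The number of m_l values is 2l + 1 = 2·4 + 1 = 9.

9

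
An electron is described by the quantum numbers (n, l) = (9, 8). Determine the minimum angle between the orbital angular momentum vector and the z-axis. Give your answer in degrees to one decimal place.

|L|² = l(l+1)ℏ² = 72ℏ², so |L| = 6√2 ℏ.
The smallest angle corresponds to the largest L_z, i.e. m_l = l = 8, giving L_z = 8ℏ.
cos θ_min = 8/√72, so θ_min ≈ 19.5°.

θ_min ≈ 19.5°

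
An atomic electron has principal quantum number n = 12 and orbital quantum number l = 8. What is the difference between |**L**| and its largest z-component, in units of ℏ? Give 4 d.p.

|L| − L_z,max ≈ 0.4853ℏ

|L| = 6√2 ℏ ≈ 8.4853ℏ, while L_z,max = lℏ = 8ℏ.
The difference is (6√2 − 8)ℏ ≈ 0.4853ℏ.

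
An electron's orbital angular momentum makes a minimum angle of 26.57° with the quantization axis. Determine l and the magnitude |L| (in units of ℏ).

l = 4, |L| = 2√5 ℏ ≈ 4.472ℏ

At minimum angle, m_l = l, so cos θ = l/√(l(l+1)); cos²θ = l/(l+1) = 0.7999.
l = cos²θ/sin²θ ≈ 4.
Then |L| = ℏ√(4·5) = 2√5 ℏ.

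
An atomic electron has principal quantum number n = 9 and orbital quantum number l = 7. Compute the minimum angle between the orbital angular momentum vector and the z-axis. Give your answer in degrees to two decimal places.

|L|² = l(l+1)ℏ² = 56ℏ², so |L| = 2√14 ℏ.
The smallest angle corresponds to the largest L_z, i.e. m_l = l = 7, giving L_z = 7ℏ.
cos θ_min = 7/√56, so θ_min ≈ 20.70°.

θ_min ≈ 20.70°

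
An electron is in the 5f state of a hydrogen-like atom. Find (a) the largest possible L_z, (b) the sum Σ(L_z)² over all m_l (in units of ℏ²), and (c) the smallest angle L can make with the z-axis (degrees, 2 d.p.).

5f means n = 5, l = 3.
L_z,max = lℏ = 3ℏ.
Σ m_l² = 28, so Σ(L_z)² = 28 ℏ².
cos θ_min = 3/√12, so θ_min ≈ 30.00°.

L_z,max = 3ℏ; Σ(L_z)² = 28 ℏ²; θ_min ≈ 30.00°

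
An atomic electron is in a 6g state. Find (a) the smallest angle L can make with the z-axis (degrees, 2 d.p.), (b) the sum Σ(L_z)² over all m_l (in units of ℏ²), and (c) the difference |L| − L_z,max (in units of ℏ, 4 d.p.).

The 6g subshell has l = 4.
cos θ_min = 4/√20, so θ_min ≈ 26.57°.
Σ m_l² = 60, so Σ(L_z)² = 60 ℏ².
|L| − L_z,max = (2√5 − 4)ℏ ≈ 0.4721ℏ.

θ_min ≈ 26.57°; Σ(L_z)² = 60 ℏ²; |L|−L_z,max ≈ 0.4721ℏ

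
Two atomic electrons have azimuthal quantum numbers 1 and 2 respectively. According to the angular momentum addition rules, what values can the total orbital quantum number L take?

The total orbital quantum number L ranges from |l₁ − l₂| to l₁ + l₂ in integer steps.
L ∈ {1, 2, 3}.

L = 1, 2, 3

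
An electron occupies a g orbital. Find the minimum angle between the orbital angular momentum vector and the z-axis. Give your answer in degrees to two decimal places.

The letter g corresponds to l = 4.
|L| = ℏ√(l(l+1)) = 2√5 ℏ.
The smallest angle corresponds to the largest L_z, i.e. m_l = l = 4, giving L_z = 4ℏ.
cos θ_min = 4/√20, so θ_min ≈ 26.57°.

θ_min ≈ 26.57°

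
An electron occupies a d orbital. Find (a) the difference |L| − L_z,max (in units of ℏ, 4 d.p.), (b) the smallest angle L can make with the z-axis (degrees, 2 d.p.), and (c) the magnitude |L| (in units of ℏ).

For a d orbital, l = 2.
|L| − L_z,max = (√6 − 2)ℏ ≈ 0.4495ℏ.
cos θ_min = 2/√6, so θ_min ≈ 35.26°.
|L| = ℏ√(2·3) = √6 ℏ ≈ 2.449ℏ.

|L|−L_z,max ≈ 0.4495ℏ; θ_min ≈ 35.26°; |L| = √6 ℏ ≈ 2.449ℏ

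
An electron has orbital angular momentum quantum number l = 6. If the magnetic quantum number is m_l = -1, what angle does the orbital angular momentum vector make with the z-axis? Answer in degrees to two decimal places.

θ ≈ 98.88°

|L| = √(l(l+1)) ℏ = √42 ℏ.
L_z = m_l ℏ = −1ℏ.
cos θ = L_z/|L| = -1/√42, so θ ≈ 98.88°.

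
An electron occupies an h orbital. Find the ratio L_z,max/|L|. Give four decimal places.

For an h orbital, l = 5.
|L| = √30 ℏ ≈ 5.4772ℏ, while L_z,max = lℏ = 5ℏ.
L_z,max/|L| = 5/√30 = 0.9129.

L_z,max/|L| = 0.9129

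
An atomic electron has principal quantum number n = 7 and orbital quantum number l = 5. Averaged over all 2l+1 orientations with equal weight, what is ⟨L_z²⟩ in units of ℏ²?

m_l ∈ {-5, -4, -3, -2, -1, 0, 1, 2, 3, 4, 5}.
⟨L_z²⟩ = ℏ²·l(l+1)/3 = 10ℏ².

⟨L_z²⟩ = 10 ℏ²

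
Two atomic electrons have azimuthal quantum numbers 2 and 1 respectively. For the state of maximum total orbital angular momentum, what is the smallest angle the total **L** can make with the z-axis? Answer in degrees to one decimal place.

θ_min ≈ 30.0°

The total orbital quantum number L ranges from |l₁ − l₂| to l₁ + l₂ in integer steps.
So L can be 1, 2, 3.
The maximum is L = 3, with |L_tot| = ℏ√(3·4) = 2√3 ℏ.
The minimum angle with z is arccos(3/√12) ≈ 30.0°.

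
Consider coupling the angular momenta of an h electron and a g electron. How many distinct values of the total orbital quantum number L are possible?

By the triangle rule, |l₁ − l₂| ≤ L ≤ l₁ + l₂.
So L can be 1, 2, 3, 4, 5, 6, 7, 8, 9.
That is 9 values.

9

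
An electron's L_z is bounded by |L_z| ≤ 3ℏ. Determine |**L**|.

|L| = 2√3 ℏ ≈ 3.464ℏ

L_z,max = lℏ, so l = 3.
|L| = ℏ√(l(l+1)) = 2√3 ℏ.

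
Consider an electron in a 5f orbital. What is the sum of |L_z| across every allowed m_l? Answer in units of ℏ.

Σ|L_z| = 12 ℏ

The 5f subshell has l = 3.
The allowed m_l values are -3, -2, -1, 0, 1, 2, 3.
Σ|m_l| = 2(1+2+…+3) = 12.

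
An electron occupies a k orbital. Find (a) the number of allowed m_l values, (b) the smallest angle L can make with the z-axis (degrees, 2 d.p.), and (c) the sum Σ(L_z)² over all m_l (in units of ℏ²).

For a k orbital, l = 7.
There are 2l+1 = 15 values of m_l.
cos θ_min = 7/√56, so θ_min ≈ 20.70°.
Σ m_l² = 280, so Σ(L_z)² = 280 ℏ².

15 values; θ_min ≈ 20.70°; Σ(L_z)² = 280 ℏ²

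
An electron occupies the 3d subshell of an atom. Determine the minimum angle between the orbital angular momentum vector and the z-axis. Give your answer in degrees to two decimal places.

For 3d, l = 2.
|L| = √(l(l+1)) ℏ = √6 ℏ.
The smallest angle corresponds to the largest L_z, i.e. m_l = l = 2, giving L_z = 2ℏ.
cos θ_min = 2/√6, so θ_min ≈ 35.26°.

θ_min ≈ 35.26°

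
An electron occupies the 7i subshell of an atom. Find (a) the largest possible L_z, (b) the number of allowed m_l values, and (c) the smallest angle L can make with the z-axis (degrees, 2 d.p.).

L_z,max = 6ℏ; 13 values; θ_min ≈ 22.21°

7i means n = 7, l = 6.
L_z,max = lℏ = 6ℏ.
There are 2l+1 = 13 values of m_l.
cos θ_min = 6/√42, so θ_min ≈ 22.21°.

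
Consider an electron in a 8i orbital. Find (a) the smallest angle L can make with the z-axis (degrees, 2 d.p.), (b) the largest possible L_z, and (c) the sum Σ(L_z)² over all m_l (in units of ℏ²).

θ_min ≈ 22.21°; L_z,max = 6ℏ; Σ(L_z)² = 182 ℏ²

For 8i, l = 6.
cos θ_min = 6/√42, so θ_min ≈ 22.21°.
L_z,max = lℏ = 6ℏ.
Σ m_l² = 182, so Σ(L_z)² = 182 ℏ².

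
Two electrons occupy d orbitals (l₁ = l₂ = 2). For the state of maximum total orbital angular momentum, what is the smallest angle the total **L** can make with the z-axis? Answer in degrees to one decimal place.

θ_min ≈ 26.6°

By the triangle rule, |l₁ − l₂| ≤ L ≤ l₁ + l₂.
L ∈ {0, 1, 2, 3, 4}.
The maximum is L = 4, with |L_tot| = ℏ√(4·5) = 2√5 ℏ.
The minimum angle with z is arccos(4/√20) ≈ 26.6°.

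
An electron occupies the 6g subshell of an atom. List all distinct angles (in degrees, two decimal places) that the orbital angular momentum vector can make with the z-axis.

θ ∈ {26.57°, 47.87°, 63.43°, 77.08°, 90.00°, 102.92°, 116.57°, 132.13°, 153.43°}

For 6g, l = 4.
|L|² = l(l+1)ℏ² = 20ℏ², so |L| = 2√5 ℏ.
cos θ = m_l/√20 for each m_l ∈ {-4, -3, -2, -1, 0, 1, 2, 3, 4}.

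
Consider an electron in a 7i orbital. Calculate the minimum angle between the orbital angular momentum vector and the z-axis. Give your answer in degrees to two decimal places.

For 7i, l = 6.
|L| = ℏ√(l(l+1)) = √42 ℏ.
The smallest angle corresponds to the largest L_z, i.e. m_l = l = 6, giving L_z = 6ℏ.
cos θ_min = 6/√42, so θ_min ≈ 22.21°.

θ_min ≈ 22.21°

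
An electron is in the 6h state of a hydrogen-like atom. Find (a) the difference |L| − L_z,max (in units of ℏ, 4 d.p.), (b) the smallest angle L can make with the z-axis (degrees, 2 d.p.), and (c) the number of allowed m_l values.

|L|−L_z,max ≈ 0.4772ℏ; θ_min ≈ 24.09°; 11 values

The 6h subshell has l = 5.
|L| − L_z,max = (√30 − 5)ℏ ≈ 0.4772ℏ.
cos θ_min = 5/√30, so θ_min ≈ 24.09°.
There are 2l+1 = 11 values of m_l.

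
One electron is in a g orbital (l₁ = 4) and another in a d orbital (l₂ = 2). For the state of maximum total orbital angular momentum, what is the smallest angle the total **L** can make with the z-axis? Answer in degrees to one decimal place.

L runs from |4 − 2| = 2 to 4 + 2 = 6.
Allowed values: L = 2, 3, 4, 5, 6.
The maximum is L = 6, with |L_tot| = ℏ√(6·7) = √42 ℏ.
The minimum angle with z is arccos(6/√42) ≈ 22.2°.

θ_min ≈ 22.2°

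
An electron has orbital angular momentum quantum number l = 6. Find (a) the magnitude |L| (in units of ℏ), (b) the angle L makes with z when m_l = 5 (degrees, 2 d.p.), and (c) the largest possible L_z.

|L| = ℏ√(6·7) = √42 ℏ ≈ 6.481ℏ.
For m_l = 5: cos θ = 5/√42, θ ≈ 39.51°.
L_z,max = lℏ = 6ℏ.

|L| = √42 ℏ ≈ 6.481ℏ; θ(m_l=5) ≈ 39.51°; L_z,max = 6ℏ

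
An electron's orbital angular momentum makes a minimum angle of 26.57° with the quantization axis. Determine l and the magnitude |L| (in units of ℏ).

cos θ_min = l/√(l(l+1)) = √(l/(l+1)), so l/(l+1) = cos²(26.57°) = 0.7999.
l = cos²θ/sin²θ ≈ 4.
Then |L| = ℏ√(4·5) = 2√5 ℏ.

l = 4, |L| = 2√5 ℏ ≈ 4.472ℏ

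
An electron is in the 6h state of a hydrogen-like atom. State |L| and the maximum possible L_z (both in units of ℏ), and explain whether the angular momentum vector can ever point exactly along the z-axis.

No: L_z,max = 5ℏ < |L| = √30 ℏ ≈ 5.477ℏ

6h means n = 6, l = 5.
|L| = √30 ℏ ≈ 5.4772ℏ, while L_z,max = lℏ = 5ℏ.
Since |L| > L_z,max, the vector can never point exactly along z; the closest it comes is θ_min = arccos(5/√30) ≈ 24.1°.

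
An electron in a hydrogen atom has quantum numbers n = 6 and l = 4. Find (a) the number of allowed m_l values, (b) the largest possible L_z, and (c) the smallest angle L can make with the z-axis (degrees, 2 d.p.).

There are 2l+1 = 9 values of m_l.
L_z,max = lℏ = 4ℏ.
cos θ_min = 4/√20, so θ_min ≈ 26.57°.

9 values; L_z,max = 4ℏ; θ_min ≈ 26.57°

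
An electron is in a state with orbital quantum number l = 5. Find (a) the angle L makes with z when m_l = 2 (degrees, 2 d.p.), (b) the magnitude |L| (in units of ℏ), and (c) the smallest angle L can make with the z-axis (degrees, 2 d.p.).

For m_l = 2: cos θ = 2/√30, θ ≈ 68.58°.
|L| = ℏ√(5·6) = √30 ℏ ≈ 5.477ℏ.
cos θ_min = 5/√30, so θ_min ≈ 24.09°.

θ(m_l=2) ≈ 68.58°; |L| = √30 ℏ ≈ 5.477ℏ; θ_min ≈ 24.09°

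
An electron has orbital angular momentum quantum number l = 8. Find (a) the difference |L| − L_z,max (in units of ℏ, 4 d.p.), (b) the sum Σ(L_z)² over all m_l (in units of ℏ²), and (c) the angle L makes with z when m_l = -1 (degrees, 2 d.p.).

|L|−L_z,max ≈ 0.4853ℏ; Σ(L_z)² = 408 ℏ²; θ(m_l=-1) ≈ 96.77°

|L| − L_z,max = (6√2 − 8)ℏ ≈ 0.4853ℏ.
Σ m_l² = 408, so Σ(L_z)² = 408 ℏ².
For m_l = -1: cos θ = -1/√72, θ ≈ 96.77°.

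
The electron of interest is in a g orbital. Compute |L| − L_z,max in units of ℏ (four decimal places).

|L| − L_z,max ≈ 0.4721ℏ

The letter g corresponds to l = 4.
|L| = 2√5 ℏ ≈ 4.4721ℏ, while L_z,max = lℏ = 4ℏ.
The difference is (2√5 − 4)ℏ ≈ 0.4721ℏ.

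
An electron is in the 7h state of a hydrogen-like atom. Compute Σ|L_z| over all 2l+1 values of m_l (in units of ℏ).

Σ|L_z| = 30 ℏ

7h means n = 7, l = 5.
m_l ∈ {-5, -4, -3, -2, -1, 0, 1, 2, 3, 4, 5}.
Σ|m_l| = l(l+1) = 30.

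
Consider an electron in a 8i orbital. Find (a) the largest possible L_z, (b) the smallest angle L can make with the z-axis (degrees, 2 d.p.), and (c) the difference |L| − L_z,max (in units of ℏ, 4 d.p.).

L_z,max = 6ℏ; θ_min ≈ 22.21°; |L|−L_z,max ≈ 0.4807ℏ

For 8i, l = 6.
L_z,max = lℏ = 6ℏ.
cos θ_min = 6/√42, so θ_min ≈ 22.21°.
|L| − L_z,max = (√42 − 6)ℏ ≈ 0.4807ℏ.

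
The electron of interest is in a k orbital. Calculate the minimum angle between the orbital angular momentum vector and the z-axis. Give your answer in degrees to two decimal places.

θ_min ≈ 20.70°

K corresponds to l = 7.
|L| = ℏ√(l(l+1)) = 2√14 ℏ.
The smallest angle corresponds to the largest L_z, i.e. m_l = l = 7, giving L_z = 7ℏ.
cos θ_min = 7/√56, so θ_min ≈ 20.70°.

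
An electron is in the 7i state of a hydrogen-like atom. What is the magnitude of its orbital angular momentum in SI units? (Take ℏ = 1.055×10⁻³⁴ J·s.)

|L| = 6.837×10⁻³⁴ J·s

7i means n = 7, l = 6.
|L| = ℏ√(l(l+1)) = ℏ√(6·7) = √42 ℏ
Numerically, |L| = 6.481 × (1.055×10⁻³⁴ J·s) = 6.837×10⁻³⁴ J·s.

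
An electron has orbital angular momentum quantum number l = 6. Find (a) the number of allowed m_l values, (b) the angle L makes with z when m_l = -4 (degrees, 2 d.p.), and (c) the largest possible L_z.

There are 2l+1 = 13 values of m_l.
For m_l = -4: cos θ = -4/√42, θ ≈ 128.11°.
L_z,max = lℏ = 6ℏ.

13 values; θ(m_l=-4) ≈ 128.11°; L_z,max = 6ℏ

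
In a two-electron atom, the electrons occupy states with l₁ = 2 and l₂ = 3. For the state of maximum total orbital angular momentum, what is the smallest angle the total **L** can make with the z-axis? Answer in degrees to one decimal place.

θ_min ≈ 24.1°

By the triangle rule, |l₁ − l₂| ≤ L ≤ l₁ + l₂.
So L can be 1, 2, 3, 4, 5.
The maximum is L = 5, with |L_tot| = ℏ√(5·6) = √30 ℏ.
The minimum angle with z is arccos(5/√30) ≈ 24.1°.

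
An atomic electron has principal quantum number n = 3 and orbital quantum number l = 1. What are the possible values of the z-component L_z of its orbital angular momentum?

L_z ∈ {−ℏ, 0, ℏ}

L_z = m_l ℏ with m_l ranging from −l to +l in integer steps.
For l = 1: m_l ∈ {-1, 0, 1}.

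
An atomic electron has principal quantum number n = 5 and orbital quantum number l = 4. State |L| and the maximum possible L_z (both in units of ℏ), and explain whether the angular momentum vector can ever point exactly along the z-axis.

|L| = 2√5 ℏ ≈ 4.4721ℏ, while L_z,max = lℏ = 4ℏ.
Since |L| > L_z,max, the vector can never point exactly along z; the closest it comes is θ_min = arccos(4/√20) ≈ 26.6°.

No: L_z,max = 4ℏ < |L| = 2√5 ℏ ≈ 4.472ℏ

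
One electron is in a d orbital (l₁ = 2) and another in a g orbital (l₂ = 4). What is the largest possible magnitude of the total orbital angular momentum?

Angular momentum addition gives L = |l₁ − l₂|, …, l₁ + l₂.
Allowed values: L = 2, 3, 4, 5, 6.
The largest magnitude corresponds to L = 6: |L_tot| = ℏ√(6·7) = √42 ℏ.

|L_tot|_max = √42 ℏ ≈ 6.481ℏ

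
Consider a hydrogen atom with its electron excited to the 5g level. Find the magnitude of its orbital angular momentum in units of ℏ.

The 5g level has l = 4.
|L| = ℏ√(l(l+1)) = ℏ√(4·5) = 2√5 ℏ

|L| = 2√5 ℏ ≈ 4.472ℏ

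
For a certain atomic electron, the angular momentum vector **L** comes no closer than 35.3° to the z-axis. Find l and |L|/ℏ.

cos²θ_min = l/(l+1) = 0.6661.
Solving: l = 2.
Then |L| = ℏ√(2·3) = √6 ℏ.

l = 2, |L| = √6 ℏ ≈ 2.449ℏ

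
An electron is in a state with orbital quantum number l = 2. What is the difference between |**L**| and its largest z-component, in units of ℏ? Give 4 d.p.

|L| = √6 ℏ ≈ 2.4495ℏ, while L_z,max = lℏ = 2ℏ.
The difference is (√6 − 2)ℏ ≈ 0.4495ℏ.

|L| − L_z,max ≈ 0.4495ℏ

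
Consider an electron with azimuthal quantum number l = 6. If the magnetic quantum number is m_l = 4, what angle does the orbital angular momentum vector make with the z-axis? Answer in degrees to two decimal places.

|L| = √(l(l+1)) ℏ = √42 ℏ.
L_z = m_l ℏ = 4ℏ.
cos θ = L_z/|L| = 4/√42, so θ ≈ 51.89°.

θ ≈ 51.89°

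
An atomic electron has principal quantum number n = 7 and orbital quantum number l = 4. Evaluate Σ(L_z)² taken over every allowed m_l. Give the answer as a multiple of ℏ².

Σ(L_z)² = 60 ℏ²

m_l runs from −4 to 4, i.e. {-4, -3, -2, -1, 0, 1, 2, 3, 4}.
Σ m_l² = l(l+1)(2l+1)/3 = 4·5·9/3 = 60.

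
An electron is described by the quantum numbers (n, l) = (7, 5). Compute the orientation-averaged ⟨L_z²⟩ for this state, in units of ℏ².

⟨L_z²⟩ = 10 ℏ²

m_l runs from −5 to 5, i.e. {-5, -4, -3, -2, -1, 0, 1, 2, 3, 4, 5}.
Average of L_z² over 11 states: 110/11 ℏ² = 10 ℏ².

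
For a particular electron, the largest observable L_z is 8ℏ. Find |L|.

Since max m_l = l, l = 8.
|L| = √(l(l+1)) ℏ = 6√2 ℏ.

|L| = 6√2 ℏ ≈ 8.485ℏ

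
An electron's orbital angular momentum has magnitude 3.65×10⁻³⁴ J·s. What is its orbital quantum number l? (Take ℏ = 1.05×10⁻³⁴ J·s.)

In units of ℏ, |L| ≈ 3.476.
(|L|/ℏ)² = l(l+1) ≈ 12.08 ⇒ l = 3.

l = 3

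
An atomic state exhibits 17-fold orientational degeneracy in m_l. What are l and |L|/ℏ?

17 = 2l + 1, so l = (17−1)/2 = 8.
Then |L| = √(l(l+1)) ℏ = 6√2 ℏ.

l = 8, |L| = 6√2 ℏ ≈ 8.485ℏ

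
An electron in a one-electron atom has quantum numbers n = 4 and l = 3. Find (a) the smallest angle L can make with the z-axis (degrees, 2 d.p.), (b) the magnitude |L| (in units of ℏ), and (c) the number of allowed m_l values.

cos θ_min = 3/√12, so θ_min ≈ 30.00°.
|L| = ℏ√(3·4) = 2√3 ℏ ≈ 3.464ℏ.
There are 2l+1 = 7 values of m_l.

θ_min ≈ 30.00°; |L| = 2√3 ℏ ≈ 3.464ℏ; 7 values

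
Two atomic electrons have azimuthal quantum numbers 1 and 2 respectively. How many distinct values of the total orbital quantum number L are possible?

By the triangle rule, |l₁ − l₂| ≤ L ≤ l₁ + l₂.
Allowed values: L = 1, 2, 3.
That is 3 values.

3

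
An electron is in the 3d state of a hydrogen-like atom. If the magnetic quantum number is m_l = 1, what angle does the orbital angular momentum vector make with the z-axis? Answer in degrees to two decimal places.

For 3d, l = 2.
|L| = ℏ√(l(l+1)) = √6 ℏ.
L_z = m_l ℏ = 1ℏ.
cos θ = L_z/|L| = 1/√6, so θ ≈ 65.91°.

θ ≈ 65.91°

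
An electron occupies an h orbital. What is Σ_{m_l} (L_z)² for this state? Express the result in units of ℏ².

An h state has l = 5.
m_l ∈ {-5, -4, -3, -2, -1, 0, 1, 2, 3, 4, 5}.
Σ m_l² = l(l+1)(2l+1)/3 = 5·6·11/3 = 110.

Σ(L_z)² = 110 ℏ²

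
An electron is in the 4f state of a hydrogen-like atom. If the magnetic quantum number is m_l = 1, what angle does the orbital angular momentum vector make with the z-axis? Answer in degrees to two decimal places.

θ ≈ 73.22°

The 4f subshell has l = 3.
|L| = ℏ√(l(l+1)) = 2√3 ℏ.
L_z = m_l ℏ = 1ℏ.
cos θ = L_z/|L| = 1/√12, so θ ≈ 73.22°.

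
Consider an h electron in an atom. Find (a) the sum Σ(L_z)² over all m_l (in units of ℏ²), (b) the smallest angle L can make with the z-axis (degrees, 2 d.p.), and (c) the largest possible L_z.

Σ(L_z)² = 110 ℏ²; θ_min ≈ 24.09°; L_z,max = 5ℏ

An h state has l = 5.
Σ m_l² = 110, so Σ(L_z)² = 110 ℏ².
cos θ_min = 5/√30, so θ_min ≈ 24.09°.
L_z,max = lℏ = 5ℏ.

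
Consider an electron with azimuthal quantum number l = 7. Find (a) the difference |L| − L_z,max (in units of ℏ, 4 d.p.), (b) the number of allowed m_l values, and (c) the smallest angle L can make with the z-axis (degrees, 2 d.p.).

|L|−L_z,max ≈ 0.4833ℏ; 15 values; θ_min ≈ 20.70°

|L| − L_z,max = (2√14 − 7)ℏ ≈ 0.4833ℏ.
There are 2l+1 = 15 values of m_l.
cos θ_min = 7/√56, so θ_min ≈ 20.70°.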